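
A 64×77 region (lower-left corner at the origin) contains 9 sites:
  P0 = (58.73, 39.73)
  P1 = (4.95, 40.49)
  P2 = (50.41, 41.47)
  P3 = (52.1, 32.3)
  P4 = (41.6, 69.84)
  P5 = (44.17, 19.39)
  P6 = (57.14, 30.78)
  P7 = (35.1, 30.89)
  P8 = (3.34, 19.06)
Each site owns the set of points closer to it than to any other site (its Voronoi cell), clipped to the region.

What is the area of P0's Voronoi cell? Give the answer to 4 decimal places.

1. box [0,64]×[0,77]: [(0, 0) (64, 0) (64, 77) (0, 77)]
2. ⊥bis P0·P1 via (31.84,40.11): [(31.2732, 0) (64, 0) (64, 77) (32.3613, 77)]  |A|=2478.0719
3. ⊥bis P0·P2 via (54.57,40.6): [(46.0791, 0) (64, 0) (64, 77) (62.1825, 77)]  |A|=759.9271
4. ⊥bis P0·P3 via (55.415,36.015): [(53.8948, 37.3715) (64, 28.3544) (64, 77) (62.1825, 77)]  |A|=281.7991
5. ⊥bis P0·P4 via (50.165,54.785): [(58.5321, 59.5452) (53.8948, 37.3715) (64, 28.3544) (64, 62.6559)]  |A|=226.7209
6. ⊥bis P0·P5 via (51.45,29.56): [(58.5321, 59.5452) (53.8948, 37.3715) (64, 28.3544) (64, 62.6559)]  |A|=226.7209
7. ⊥bis P0·P6 via (57.935,35.255): [(58.5321, 59.5452) (53.8948, 37.3715) (55.852, 35.6251) (64, 34.1775) (64, 62.6559)]  |A|=202.9973
8. ⊥bis P0·P7 via (46.915,35.31): [(58.5321, 59.5452) (53.8948, 37.3715) (55.852, 35.6251) (64, 34.1775) (64, 62.6559)]  |A|=202.9973
9. ⊥bis P0·P8 via (31.035,29.395): [(58.5321, 59.5452) (53.8948, 37.3715) (55.852, 35.6251) (64, 34.1775) (64, 62.6559)]  |A|=202.9973
10. canonical 5-gon: [(58.5321, 59.5452) (53.8948, 37.3715) (55.852, 35.6251) (64, 34.1775) (64, 62.6559)]
11. shoelace: 202.9973

Area of P0's cell: 202.9973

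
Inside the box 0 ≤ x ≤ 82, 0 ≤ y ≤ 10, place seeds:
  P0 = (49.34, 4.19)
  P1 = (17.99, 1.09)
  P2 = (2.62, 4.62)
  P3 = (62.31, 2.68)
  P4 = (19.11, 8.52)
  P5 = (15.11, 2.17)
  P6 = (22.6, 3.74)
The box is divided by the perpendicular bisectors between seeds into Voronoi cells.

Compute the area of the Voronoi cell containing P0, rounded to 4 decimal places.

1. box [0,82]×[0,10]: [(0, 0) (82, 0) (82, 10) (0, 10)]
2. ⊥bis P0·P1 via (33.665,2.64): [(33.9261, 0) (82, 0) (82, 10) (32.9372, 10)]  |A|=485.6837
3. ⊥bis P0·P2 via (25.98,4.405): [(33.9261, 0) (82, 0) (82, 10) (32.9372, 10)]  |A|=485.6837
4. ⊥bis P0·P3 via (55.825,3.435): [(33.9261, 0) (55.4251, 0) (56.5893, 10) (32.9372, 10)]  |A|=225.7557
5. ⊥bis P0·P4 via (34.225,6.355): [(33.6764, 2.5248) (33.9261, 0) (55.4251, 0) (56.5893, 10) (34.7471, 10)]  |A|=218.9911
6. ⊥bis P0·P5 via (32.225,3.18): [(33.6764, 2.5248) (33.9261, 0) (55.4251, 0) (56.5893, 10) (34.7471, 10)]  |A|=218.9911
7. ⊥bis P0·P6 via (35.97,3.965): [(36.0367, 0) (55.4251, 0) (56.5893, 10) (35.8684, 10)]  |A|=200.5462
8. canonical 4-gon: [(36.0367, 0) (55.4251, 0) (56.5893, 10) (35.8684, 10)]
9. shoelace: 200.5462

Area of P0's cell: 200.5462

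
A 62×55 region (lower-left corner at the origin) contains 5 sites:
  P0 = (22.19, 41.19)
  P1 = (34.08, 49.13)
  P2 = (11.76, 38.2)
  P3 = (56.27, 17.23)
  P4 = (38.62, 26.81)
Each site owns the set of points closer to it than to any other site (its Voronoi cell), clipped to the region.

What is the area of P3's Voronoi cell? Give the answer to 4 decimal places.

Area of P3's cell: 640.4338

1. box [0,62]×[0,55]: [(0, 0) (62, 0) (62, 55) (0, 55)]
2. ⊥bis P3·P0 via (39.23,29.21): [(18.6939, 0) (62, 0) (62, 55) (57.3617, 55)]  |A|=1318.472
3. ⊥bis P3·P1 via (45.175,33.18): [(39.0024, 28.8863) (18.6939, 0) (62, 0) (62, 44.8837)]  |A|=1141.5846
4. ⊥bis P3·P2 via (34.015,27.715): [(39.0024, 28.8863) (25.5563, 9.7609) (20.9576, 0) (62, 0) (62, 44.8837)]  |A|=1130.5364
5. ⊥bis P3·P4 via (47.445,22.02): [(58.5536, 42.4863) (35.4931, 0) (62, 0) (62, 44.8837)]  |A|=640.4338
6. canonical 4-gon: [(58.5536, 42.4863) (35.4931, 0) (62, 0) (62, 44.8837)]
7. shoelace: 640.4338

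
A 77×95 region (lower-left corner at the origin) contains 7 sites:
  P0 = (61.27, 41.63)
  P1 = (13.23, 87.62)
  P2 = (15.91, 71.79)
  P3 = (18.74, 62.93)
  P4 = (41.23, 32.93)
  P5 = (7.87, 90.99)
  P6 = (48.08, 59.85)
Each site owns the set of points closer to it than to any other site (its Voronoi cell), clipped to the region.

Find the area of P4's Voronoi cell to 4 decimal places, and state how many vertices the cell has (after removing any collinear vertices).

1. box [0,77]×[0,95]: [(0, 0) (77, 0) (77, 95) (0, 95)]
2. ⊥bis P4·P0 via (51.25,37.28): [(0, 0) (67.4344, 0) (26.1919, 95) (0, 95)]  |A|=4447.2515
3. ⊥bis P4·P1 via (27.23,60.275): [(0, 46.3339) (0, 0) (67.4344, 0) (38.7145, 66.1548)]  |A|=3127.4531
4. ⊥bis P4·P2 via (28.57,52.36): [(0, 33.7447) (0, 0) (67.4344, 0) (41.146, 60.5541)]  |A|=2735.9445
5. ⊥bis P4·P3 via (29.985,47.93): [(0, 25.4512) (0, 0) (67.4344, 0) (42.5403, 57.3423)]  |A|=2474.7748
6. ⊥bis P4·P5 via (24.55,61.96): [(0, 25.4512) (0, 0) (67.4344, 0) (42.5403, 57.3423)]  |A|=2474.7748
7. ⊥bis P4·P6 via (44.655,46.39): [(32.1689, 49.5672) (0, 25.4512) (0, 0) (67.4344, 0) (47.6229, 45.6348)]  |A|=2394.3041
8. canonical 5-gon: [(32.1689, 49.5672) (0, 25.4512) (0, 0) (67.4344, 0) (47.6229, 45.6348)]
9. shoelace: 2394.3041

Area of P4's cell: 2394.3041 (5 vertices)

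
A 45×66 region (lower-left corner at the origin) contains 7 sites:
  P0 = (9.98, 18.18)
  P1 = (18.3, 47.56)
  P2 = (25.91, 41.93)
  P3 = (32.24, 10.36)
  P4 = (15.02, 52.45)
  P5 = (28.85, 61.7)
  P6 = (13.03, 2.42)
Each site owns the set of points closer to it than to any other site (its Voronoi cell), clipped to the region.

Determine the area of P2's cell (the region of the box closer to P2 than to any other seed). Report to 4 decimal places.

Area of P2's cell: 597.4923

1. box [0,45]×[0,66]: [(0, 0) (45, 0) (45, 66) (0, 66)]
2. ⊥bis P2·P0 via (17.945,30.055): [(0, 42.0914) (45, 11.9082) (45, 66) (0, 66)]  |A|=1755.0093
3. ⊥bis P2·P1 via (22.105,44.745): [(13.4618, 33.0621) (45, 11.9082) (45, 66) (37.8298, 66)]  |A|=971.0654
4. ⊥bis P2·P3 via (29.075,26.145): [(13.4618, 33.0621) (24.9943, 25.3268) (45, 29.3381) (45, 66) (37.8298, 66)]  |A|=796.717
5. ⊥bis P2·P4 via (20.465,47.19): [(35.1934, 62.4364) (13.4618, 33.0621) (24.9943, 25.3268) (45, 29.3381) (45, 66) (38.6359, 66)]  |A|=795.2806
6. ⊥bis P2·P5 via (27.38,51.815): [(27.3399, 51.821) (13.4618, 33.0621) (24.9943, 25.3268) (45, 29.3381) (45, 49.1947)]  |A|=597.4923
7. ⊥bis P2·P6 via (19.47,22.175): [(27.3399, 51.821) (13.4618, 33.0621) (24.9943, 25.3268) (45, 29.3381) (45, 49.1947)]  |A|=597.4923
8. canonical 5-gon: [(27.3399, 51.821) (13.4618, 33.0621) (24.9943, 25.3268) (45, 29.3381) (45, 49.1947)]
9. shoelace: 597.4923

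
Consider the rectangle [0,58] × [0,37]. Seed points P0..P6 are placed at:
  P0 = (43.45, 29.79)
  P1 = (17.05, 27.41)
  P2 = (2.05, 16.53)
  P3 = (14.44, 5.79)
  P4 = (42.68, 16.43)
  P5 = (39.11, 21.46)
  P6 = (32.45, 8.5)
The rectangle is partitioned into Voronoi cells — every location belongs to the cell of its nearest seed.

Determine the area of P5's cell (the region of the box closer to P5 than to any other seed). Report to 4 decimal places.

1. box [0,58]×[0,37]: [(0, 0) (58, 0) (58, 37) (0, 37)]
2. ⊥bis P5·P0 via (41.28,25.625): [(0, 0) (58, 0) (58, 16.9137) (19.4473, 37) (0, 37)]  |A|=1758.8106
3. ⊥bis P5·P1 via (28.08,24.435): [(21.4894, 0) (58, 0) (58, 16.9137) (29.9878, 31.5083)]  |A|=812.0891
4. ⊥bis P5·P2 via (20.58,18.995): [(22.5726, 4.016) (23.1069, 0) (58, 0) (58, 16.9137) (29.9878, 31.5083)]  |A|=808.8413
5. ⊥bis P5·P3 via (26.775,13.625): [(25.6444, 15.4049) (35.4294, 0) (58, 0) (58, 16.9137) (29.9878, 31.5083)]  |A|=704.717
6. ⊥bis P5·P4 via (40.895,18.945): [(25.6444, 15.4049) (28.8334, 10.3844) (46.4856, 22.9129) (29.9878, 31.5083)]  |A|=215.79
7. ⊥bis P5·P6 via (35.78,14.98): [(26.7776, 19.6062) (35.5065, 15.1206) (46.4856, 22.9129) (29.9878, 31.5083)]  |A|=170.609
8. canonical 4-gon: [(26.7776, 19.6062) (35.5065, 15.1206) (46.4856, 22.9129) (29.9878, 31.5083)]
9. shoelace: 170.609

Area of P5's cell: 170.6090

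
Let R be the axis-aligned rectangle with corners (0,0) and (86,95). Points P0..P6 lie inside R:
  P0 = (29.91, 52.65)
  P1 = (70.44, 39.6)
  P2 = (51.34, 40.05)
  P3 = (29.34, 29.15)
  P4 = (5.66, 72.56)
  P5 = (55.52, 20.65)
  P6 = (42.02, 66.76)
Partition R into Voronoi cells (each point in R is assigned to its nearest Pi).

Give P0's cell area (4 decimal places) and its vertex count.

Area of P0's cell: 715.1905 (4 vertices)

1. box [0,86]×[0,95]: [(0, 0) (86, 0) (86, 95) (0, 95)]
2. ⊥bis P0·P1 via (50.175,46.125): [(0, 0) (35.3235, 0) (65.912, 95) (0, 95)]  |A|=4808.6841
3. ⊥bis P0·P2 via (40.625,46.35): [(0, 0) (13.373, 0) (61.8961, 82.5277) (65.912, 95) (0, 95)]  |A|=3902.9223
4. ⊥bis P0·P3 via (29.625,40.9): [(0, 41.6186) (37.311, 40.7136) (61.8961, 82.5277) (65.912, 95) (0, 95)]  |A|=2854.2755
5. ⊥bis P0·P4 via (17.785,62.605): [(0.5437, 41.6054) (37.311, 40.7136) (61.8961, 82.5277) (65.912, 95) (44.3823, 95)]  |A|=1654.8768
6. ⊥bis P0·P5 via (42.715,36.65): [(0.5437, 41.6054) (37.311, 40.7136) (61.8961, 82.5277) (65.912, 95) (44.3823, 95)]  |A|=1654.8768
7. ⊥bis P0·P6 via (35.965,59.705): [(23.9033, 70.057) (0.5437, 41.6054) (37.311, 40.7136) (44.2809, 52.5679)]  |A|=715.1905
8. canonical 4-gon: [(23.9033, 70.057) (0.5437, 41.6054) (37.311, 40.7136) (44.2809, 52.5679)]
9. shoelace: 715.1905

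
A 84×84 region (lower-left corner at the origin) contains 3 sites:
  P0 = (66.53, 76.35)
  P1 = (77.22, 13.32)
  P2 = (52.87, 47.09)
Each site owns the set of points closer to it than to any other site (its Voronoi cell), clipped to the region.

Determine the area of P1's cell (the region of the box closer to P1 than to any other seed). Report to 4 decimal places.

1. box [0,84]×[0,84]: [(0, 0) (84, 0) (84, 84) (0, 84)]
2. ⊥bis P1·P0 via (71.875,44.835): [(0, 32.6449) (0, 0) (84, 0) (84, 46.8914)]  |A|=3340.5243
3. ⊥bis P1·P2 via (65.045,30.205): [(23.1549, 0) (84, 0) (84, 43.8726)]  |A|=1334.7148
4. canonical 3-gon: [(23.1549, 0) (84, 0) (84, 43.8726)]
5. shoelace: 1334.7148

Area of P1's cell: 1334.7148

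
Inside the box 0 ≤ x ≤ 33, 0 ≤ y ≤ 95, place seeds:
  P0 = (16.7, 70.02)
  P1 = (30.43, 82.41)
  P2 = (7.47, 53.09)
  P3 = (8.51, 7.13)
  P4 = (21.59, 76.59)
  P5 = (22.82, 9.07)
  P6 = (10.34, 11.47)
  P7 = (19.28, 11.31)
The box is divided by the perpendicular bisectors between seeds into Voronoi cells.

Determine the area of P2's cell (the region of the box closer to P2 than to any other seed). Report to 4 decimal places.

1. box [0,33]×[0,95]: [(0, 0) (33, 0) (33, 95) (0, 95)]
2. ⊥bis P2·P0 via (12.085,61.555): [(0, 68.1436) (0, 0) (33, 0) (33, 50.1524)]  |A|=1951.8841
3. ⊥bis P2·P1 via (18.95,67.75): [(0, 68.1436) (0, 0) (33, 0) (33, 50.1524)]  |A|=1951.8841
4. ⊥bis P2·P3 via (7.99,30.11): [(0, 68.1436) (0, 29.9292) (33, 30.6759) (33, 50.1524)]  |A|=951.8994
5. ⊥bis P2·P4 via (14.53,64.84): [(0, 68.1436) (0, 29.9292) (33, 30.6759) (33, 50.1524)]  |A|=951.8994
6. ⊥bis P2·P5 via (15.145,31.08): [(0, 68.1436) (0, 29.9292) (12.6668, 30.2158) (33, 37.3061) (33, 50.1524)]  |A|=884.4927
7. ⊥bis P2·P6 via (8.905,32.28): [(0, 68.1436) (0, 31.6659) (20.9727, 33.1122) (33, 37.3061) (33, 50.1524)]  |A|=849.1275
8. ⊥bis P2·P7 via (13.375,32.2): [(0, 68.1436) (0, 31.6659) (15.1916, 32.7135) (33, 37.7474) (33, 50.1524)]  |A|=835.4726
9. canonical 5-gon: [(0, 68.1436) (0, 31.6659) (15.1916, 32.7135) (33, 37.7474) (33, 50.1524)]
10. shoelace: 835.4726

Area of P2's cell: 835.4726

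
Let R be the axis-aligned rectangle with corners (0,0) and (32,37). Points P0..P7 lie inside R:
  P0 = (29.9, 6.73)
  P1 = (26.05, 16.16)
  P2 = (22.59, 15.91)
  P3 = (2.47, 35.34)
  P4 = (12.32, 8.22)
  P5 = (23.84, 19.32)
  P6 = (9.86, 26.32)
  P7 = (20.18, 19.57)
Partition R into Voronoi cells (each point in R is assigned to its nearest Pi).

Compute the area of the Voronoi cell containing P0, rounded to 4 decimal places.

Area of P0's cell: 118.1216

1. box [0,32]×[0,37]: [(0, 0) (32, 0) (32, 37) (0, 37)]
2. ⊥bis P0·P1 via (27.975,11.445): [(0, 0.0236) (0, 0) (32, 0) (32, 13.0883)]  |A|=209.7904
3. ⊥bis P0·P2 via (26.245,11.32): [(24.7469, 10.127) (12.0292, 0) (32, 0) (32, 13.0883)]  |A|=148.5882
4. ⊥bis P0·P3 via (16.185,21.035): [(24.7469, 10.127) (12.0292, 0) (32, 0) (32, 13.0883)]  |A|=148.5882
5. ⊥bis P0·P4 via (21.11,7.475): [(24.7469, 10.127) (21.0878, 7.2134) (20.4765, 0) (32, 0) (32, 13.0883)]  |A|=118.1216
6. ⊥bis P0·P5 via (26.87,13.025): [(24.7469, 10.127) (21.0878, 7.2134) (20.4765, 0) (32, 0) (32, 13.0883)]  |A|=118.1216
7. ⊥bis P0·P6 via (19.88,16.525): [(24.7469, 10.127) (21.0878, 7.2134) (20.4765, 0) (32, 0) (32, 13.0883)]  |A|=118.1216
8. ⊥bis P0·P7 via (25.04,13.15): [(24.7469, 10.127) (21.0878, 7.2134) (20.4765, 0) (32, 0) (32, 13.0883)]  |A|=118.1216
9. canonical 5-gon: [(24.7469, 10.127) (21.0878, 7.2134) (20.4765, 0) (32, 0) (32, 13.0883)]
10. shoelace: 118.1216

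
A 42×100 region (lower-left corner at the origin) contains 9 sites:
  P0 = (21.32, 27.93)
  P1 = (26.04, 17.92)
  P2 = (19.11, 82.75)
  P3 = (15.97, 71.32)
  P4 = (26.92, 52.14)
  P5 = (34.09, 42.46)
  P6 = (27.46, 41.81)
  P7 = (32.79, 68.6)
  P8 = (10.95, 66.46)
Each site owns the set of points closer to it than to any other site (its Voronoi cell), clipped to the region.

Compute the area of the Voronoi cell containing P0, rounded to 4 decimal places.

1. box [0,42]×[0,100]: [(0, 0) (42, 0) (42, 100) (0, 100)]
2. ⊥bis P0·P1 via (23.68,22.925): [(0, 11.7592) (42, 31.5634) (42, 100) (0, 100)]  |A|=3290.2252
3. ⊥bis P0·P2 via (20.215,55.34): [(0, 54.5251) (0, 11.7592) (42, 31.5634) (42, 56.2182)]  |A|=1415.8344
4. ⊥bis P0·P3 via (18.645,49.625): [(0, 47.3261) (0, 11.7592) (42, 31.5634) (42, 52.5047)]  |A|=1186.6709
5. ⊥bis P0·P4 via (24.12,40.035): [(0, 45.6142) (0, 11.7592) (42, 31.5634) (42, 35.8992)]  |A|=802.006
6. ⊥bis P0·P5 via (27.705,35.195): [(21.5114, 40.6384) (0, 45.6142) (0, 11.7592) (35.3858, 28.4446)]  |A|=695.6268
7. ⊥bis P0·P6 via (24.39,34.87): [(31.809, 31.5881) (0.2135, 45.5648) (0, 45.6142) (0, 11.7592) (35.3858, 28.4446)]  |A|=624.6158
8. ⊥bis P0·P7 via (27.055,48.265): [(31.809, 31.5881) (0.2135, 45.5648) (0, 45.6142) (0, 11.7592) (35.3858, 28.4446)]  |A|=624.6158
9. ⊥bis P0·P8 via (16.135,47.195): [(31.809, 31.5881) (3.9449, 43.9142) (0, 42.8524) (0, 11.7592) (35.3858, 28.4446)]  |A|=619.0842
10. canonical 5-gon: [(31.809, 31.5881) (3.9449, 43.9142) (0, 42.8524) (0, 11.7592) (35.3858, 28.4446)]
11. shoelace: 619.0842

Area of P0's cell: 619.0842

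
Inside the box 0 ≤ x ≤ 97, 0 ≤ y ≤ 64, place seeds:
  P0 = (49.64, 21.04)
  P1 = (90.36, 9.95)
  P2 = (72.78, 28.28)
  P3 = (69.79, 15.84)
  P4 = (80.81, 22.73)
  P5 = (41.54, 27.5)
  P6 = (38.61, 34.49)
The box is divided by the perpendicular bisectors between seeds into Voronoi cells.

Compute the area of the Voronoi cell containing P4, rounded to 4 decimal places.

Area of P4's cell: 462.0566

1. box [0,97]×[0,64]: [(0, 0) (97, 0) (97, 64) (0, 64)]
2. ⊥bis P4·P0 via (65.225,21.885): [(66.4116, 0) (97, 0) (97, 64) (62.9416, 64)]  |A|=2068.6991
3. ⊥bis P4·P1 via (85.585,16.34): [(66.3067, 1.9341) (97, 24.87) (97, 64) (62.9416, 64)]  |A|=1657.448
4. ⊥bis P4·P2 via (76.795,25.505): [(65.8846, 9.7193) (66.3067, 1.9341) (97, 24.87) (97, 54.7385)]  |A|=589.004
5. ⊥bis P4·P3 via (75.3,19.285): [(73.9682, 21.4151) (79.8301, 12.0395) (97, 24.87) (97, 54.7385)]  |A|=462.0566
6. ⊥bis P4·P5 via (61.175,25.115): [(73.9682, 21.4151) (79.8301, 12.0395) (97, 24.87) (97, 54.7385)]  |A|=462.0566
7. ⊥bis P4·P6 via (59.71,28.61): [(73.9682, 21.4151) (79.8301, 12.0395) (97, 24.87) (97, 54.7385)]  |A|=462.0566
8. canonical 4-gon: [(73.9682, 21.4151) (79.8301, 12.0395) (97, 24.87) (97, 54.7385)]
9. shoelace: 462.0566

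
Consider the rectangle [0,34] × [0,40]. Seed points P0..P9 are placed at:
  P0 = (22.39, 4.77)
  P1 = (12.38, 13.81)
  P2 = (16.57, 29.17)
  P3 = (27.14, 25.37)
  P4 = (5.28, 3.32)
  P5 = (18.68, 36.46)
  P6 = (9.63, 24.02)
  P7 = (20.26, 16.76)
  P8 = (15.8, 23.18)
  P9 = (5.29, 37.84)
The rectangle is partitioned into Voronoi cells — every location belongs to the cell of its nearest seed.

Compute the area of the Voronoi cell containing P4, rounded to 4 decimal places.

Area of P4's cell: 137.0411

1. box [0,34]×[0,40]: [(0, 0) (34, 0) (34, 40) (0, 40)]
2. ⊥bis P4·P0 via (13.835,4.045): [(0, 0) (14.1778, 0) (10.788, 40) (0, 40)]  |A|=499.3153
3. ⊥bis P4·P1 via (8.83,8.565): [(0, 14.5415) (0, 0) (14.1778, 0) (13.7332, 5.2463)]  |A|=137.0411
4. ⊥bis P4·P2 via (10.925,16.245): [(0, 14.5415) (0, 0) (14.1778, 0) (13.7332, 5.2463)]  |A|=137.0411
5. ⊥bis P4·P3 via (16.21,14.345): [(0, 14.5415) (0, 0) (14.1778, 0) (13.7332, 5.2463)]  |A|=137.0411
6. ⊥bis P4·P5 via (11.98,19.89): [(0, 14.5415) (0, 0) (14.1778, 0) (13.7332, 5.2463)]  |A|=137.0411
7. ⊥bis P4·P6 via (7.455,13.67): [(0, 14.5415) (0, 0) (14.1778, 0) (13.7332, 5.2463)]  |A|=137.0411
8. ⊥bis P4·P7 via (12.77,10.04): [(0, 14.5415) (0, 0) (14.1778, 0) (13.7332, 5.2463)]  |A|=137.0411
9. ⊥bis P4·P8 via (10.54,13.25): [(0, 14.5415) (0, 0) (14.1778, 0) (13.7332, 5.2463)]  |A|=137.0411
10. ⊥bis P4·P9 via (5.285,20.58): [(0, 14.5415) (0, 0) (14.1778, 0) (13.7332, 5.2463)]  |A|=137.0411
11. canonical 4-gon: [(0, 14.5415) (0, 0) (14.1778, 0) (13.7332, 5.2463)]
12. shoelace: 137.0411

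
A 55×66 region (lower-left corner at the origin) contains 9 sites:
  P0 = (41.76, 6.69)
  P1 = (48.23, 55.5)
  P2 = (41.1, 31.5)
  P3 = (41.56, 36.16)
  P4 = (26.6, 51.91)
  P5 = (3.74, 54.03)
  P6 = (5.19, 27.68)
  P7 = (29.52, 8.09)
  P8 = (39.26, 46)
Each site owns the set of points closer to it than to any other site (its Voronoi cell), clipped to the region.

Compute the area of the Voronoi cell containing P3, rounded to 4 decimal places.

1. box [0,55]×[0,66]: [(0, 0) (55, 0) (55, 66) (0, 66)]
2. ⊥bis P3·P0 via (41.66,21.425): [(0, 21.1423) (55, 21.5155) (55, 66) (0, 66)]  |A|=2456.9104
3. ⊥bis P3·P1 via (44.895,45.83): [(0, 61.3134) (0, 21.1423) (55, 21.5155) (55, 42.345)]  |A|=1677.5167
4. ⊥bis P3·P2 via (41.33,33.83): [(0, 61.3134) (0, 37.9098) (55, 32.4806) (55, 42.345)]  |A|=914.8707
5. ⊥bis P3·P4 via (34.08,44.035): [(38.3472, 48.0882) (25.0301, 35.439) (55, 32.4806) (55, 42.345)]  |A|=291.381
6. ⊥bis P3·P5 via (22.65,45.095): [(38.3472, 48.0882) (25.0301, 35.439) (55, 32.4806) (55, 42.345)]  |A|=291.381
7. ⊥bis P3·P6 via (23.375,31.92): [(38.3472, 48.0882) (25.0301, 35.439) (55, 32.4806) (55, 42.345)]  |A|=291.381
8. ⊥bis P3·P7 via (35.54,22.125): [(38.3472, 48.0882) (25.0301, 35.439) (55, 32.4806) (55, 42.345)]  |A|=291.381
9. ⊥bis P3·P8 via (40.41,41.08): [(51.2924, 43.6237) (27.8873, 38.153) (25.0301, 35.439) (55, 32.4806) (55, 42.345)]  |A|=203.725
10. canonical 5-gon: [(51.2924, 43.6237) (27.8873, 38.153) (25.0301, 35.439) (55, 32.4806) (55, 42.345)]
11. shoelace: 203.725

Area of P3's cell: 203.7250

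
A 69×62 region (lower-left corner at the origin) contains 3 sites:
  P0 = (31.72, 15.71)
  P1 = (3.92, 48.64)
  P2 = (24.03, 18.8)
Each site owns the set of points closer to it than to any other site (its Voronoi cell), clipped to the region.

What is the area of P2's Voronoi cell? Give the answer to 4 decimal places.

Area of P2's cell: 1063.2838

1. box [0,69]×[0,62]: [(0, 0) (69, 0) (69, 62) (0, 62)]
2. ⊥bis P2·P0 via (27.875,17.255): [(0, 0) (20.9416, 0) (45.8545, 62) (0, 62)]  |A|=2070.6775
3. ⊥bis P2·P1 via (13.975,33.72): [(0, 24.3019) (0, 0) (20.9416, 0) (42.1098, 52.6808)]  |A|=1063.2838
4. canonical 4-gon: [(0, 24.3019) (0, 0) (20.9416, 0) (42.1098, 52.6808)]
5. shoelace: 1063.2838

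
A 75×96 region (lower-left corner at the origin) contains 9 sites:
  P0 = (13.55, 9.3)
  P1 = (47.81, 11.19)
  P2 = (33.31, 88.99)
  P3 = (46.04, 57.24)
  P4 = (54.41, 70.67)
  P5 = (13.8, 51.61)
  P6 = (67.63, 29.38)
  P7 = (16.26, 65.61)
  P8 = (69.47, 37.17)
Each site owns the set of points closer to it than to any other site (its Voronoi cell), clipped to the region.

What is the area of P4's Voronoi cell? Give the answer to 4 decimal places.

1. box [0,75]×[0,96]: [(0, 0) (75, 0) (75, 96) (0, 96)]
2. ⊥bis P4·P0 via (33.98,39.985): [(0, 62.6088) (75, 12.674) (75, 96) (0, 96)]  |A|=4376.8956
3. ⊥bis P4·P1 via (51.11,40.93): [(0, 62.6088) (28.851, 43.3999) (75, 38.2791) (75, 96) (0, 96)]  |A|=3786.0692
4. ⊥bis P4·P2 via (43.86,79.83): [(18.3184, 50.4125) (28.851, 43.3999) (75, 38.2791) (75, 96) (57.8995, 96)]  |A|=2160.4853
5. ⊥bis P4·P3 via (50.225,63.955): [(37.1511, 72.1031) (75, 48.5144) (75, 96) (57.8995, 96)]  |A|=1102.9621
6. ⊥bis P4·P5 via (34.105,61.14): [(37.1511, 72.1031) (75, 48.5144) (75, 96) (57.8995, 96)]  |A|=1102.9621
7. ⊥bis P4·P6 via (61.02,50.025): [(37.1511, 72.1031) (68.6543, 52.4693) (75, 54.501) (75, 96) (57.8995, 96)]  |A|=1083.9675
8. ⊥bis P4·P7 via (35.335,68.14): [(37.1511, 72.1031) (68.6543, 52.4693) (75, 54.501) (75, 96) (57.8995, 96)]  |A|=1083.9675
9. ⊥bis P4·P8 via (61.94,53.92): [(37.1511, 72.1031) (64.4884, 55.0656) (75, 59.7912) (75, 96) (57.8995, 96)]  |A|=1043.6938
10. canonical 5-gon: [(37.1511, 72.1031) (64.4884, 55.0656) (75, 59.7912) (75, 96) (57.8995, 96)]
11. shoelace: 1043.6938

Area of P4's cell: 1043.6938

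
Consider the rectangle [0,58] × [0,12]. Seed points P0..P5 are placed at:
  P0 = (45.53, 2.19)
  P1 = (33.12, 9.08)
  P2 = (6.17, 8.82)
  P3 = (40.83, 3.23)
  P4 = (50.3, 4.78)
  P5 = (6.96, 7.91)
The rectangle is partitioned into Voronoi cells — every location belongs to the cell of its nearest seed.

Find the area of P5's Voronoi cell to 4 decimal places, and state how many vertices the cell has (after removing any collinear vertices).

Area of P5's cell: 191.6372 (5 vertices)

1. box [0,58]×[0,12]: [(0, 0) (58, 0) (58, 12) (0, 12)]
2. ⊥bis P5·P0 via (26.245,5.05): [(0, 0) (25.4961, 0) (27.2757, 12) (0, 12)]  |A|=316.6306
3. ⊥bis P5·P1 via (20.04,8.495): [(0, 0) (20.4199, 0) (19.8832, 12) (0, 12)]  |A|=241.8191
4. ⊥bis P5·P2 via (6.565,8.365): [(0, 2.6657) (0, 0) (20.4199, 0) (19.8832, 12) (10.7522, 12)]  |A|=191.6372
5. ⊥bis P5·P3 via (23.895,5.57): [(0, 2.6657) (0, 0) (20.4199, 0) (19.8832, 12) (10.7522, 12)]  |A|=191.6372
6. ⊥bis P5·P4 via (28.63,6.345): [(0, 2.6657) (0, 0) (20.4199, 0) (19.8832, 12) (10.7522, 12)]  |A|=191.6372
7. canonical 5-gon: [(0, 2.6657) (0, 0) (20.4199, 0) (19.8832, 12) (10.7522, 12)]
8. shoelace: 191.6372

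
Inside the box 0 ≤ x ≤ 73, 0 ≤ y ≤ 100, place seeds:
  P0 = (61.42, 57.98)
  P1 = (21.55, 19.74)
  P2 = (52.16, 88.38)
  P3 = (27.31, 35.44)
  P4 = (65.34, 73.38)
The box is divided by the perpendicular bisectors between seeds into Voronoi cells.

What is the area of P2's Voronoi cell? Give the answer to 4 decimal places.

Area of P2's cell: 1812.1081

1. box [0,73]×[0,100]: [(0, 0) (73, 0) (73, 100) (0, 100)]
2. ⊥bis P2·P0 via (56.79,73.18): [(0, 55.8815) (73, 78.1177) (73, 100) (0, 100)]  |A|=2409.0322
3. ⊥bis P2·P1 via (36.855,54.06): [(0, 70.4955) (19.4709, 61.8124) (73, 78.1177) (73, 100) (0, 100)]  |A|=2266.7578
4. ⊥bis P2·P3 via (39.735,61.91): [(0, 80.5616) (31.8863, 65.5942) (73, 78.1177) (73, 100) (0, 100)]  |A|=2015.5538
5. ⊥bis P2·P4 via (58.75,80.88): [(0, 80.5616) (31.8863, 65.5942) (46.3768, 70.0081) (73, 93.401) (73, 100) (0, 100)]  |A|=1812.1081
6. canonical 6-gon: [(0, 80.5616) (31.8863, 65.5942) (46.3768, 70.0081) (73, 93.401) (73, 100) (0, 100)]
7. shoelace: 1812.1081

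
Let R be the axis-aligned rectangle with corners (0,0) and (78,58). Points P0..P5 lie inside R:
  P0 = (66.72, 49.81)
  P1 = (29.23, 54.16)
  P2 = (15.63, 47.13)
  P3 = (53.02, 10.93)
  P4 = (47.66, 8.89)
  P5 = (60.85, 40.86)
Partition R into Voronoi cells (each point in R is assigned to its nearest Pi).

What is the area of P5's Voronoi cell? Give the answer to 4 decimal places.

1. box [0,78]×[0,58]: [(0, 0) (78, 0) (78, 58) (0, 58)]
2. ⊥bis P5·P0 via (63.785,45.335): [(0, 0) (78, 0) (78, 36.0119) (44.4747, 58) (0, 58)]  |A|=4155.4201
3. ⊥bis P5·P1 via (45.04,47.51): [(25.0564, 0) (78, 0) (78, 36.0119) (48.376, 55.4412)]  |A|=2001.0375
4. ⊥bis P5·P2 via (38.24,43.995): [(35.6232, 25.122) (32.1399, 0) (78, 0) (78, 36.0119) (48.376, 55.4412)]  |A|=1912.0617
5. ⊥bis P5·P3 via (56.935,25.895): [(38.0287, 30.8411) (78, 20.3842) (78, 36.0119) (48.376, 55.4412)]  |A|=777.227
6. ⊥bis P5·P4 via (54.255,24.875): [(38.2898, 31.4618) (42.8542, 29.5787) (78, 20.3842) (78, 36.0119) (48.376, 55.4412)]  |A|=775.5646
7. canonical 5-gon: [(38.2898, 31.4618) (42.8542, 29.5787) (78, 20.3842) (78, 36.0119) (48.376, 55.4412)]
8. shoelace: 775.5646

Area of P5's cell: 775.5646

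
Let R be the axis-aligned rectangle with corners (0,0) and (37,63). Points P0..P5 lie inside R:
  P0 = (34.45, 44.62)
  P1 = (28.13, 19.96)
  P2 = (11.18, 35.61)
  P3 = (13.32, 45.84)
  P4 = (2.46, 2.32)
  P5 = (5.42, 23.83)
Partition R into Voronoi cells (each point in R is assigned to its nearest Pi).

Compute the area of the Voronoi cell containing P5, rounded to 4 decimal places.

1. box [0,37]×[0,63]: [(0, 0) (37, 0) (37, 63) (0, 63)]
2. ⊥bis P5·P0 via (19.935,34.225): [(0, 62.0611) (0, 0) (37, 0) (37, 10.3964)]  |A|=1340.4639
3. ⊥bis P5·P1 via (16.775,21.895): [(19.0797, 35.4193) (0, 62.0611) (0, 0) (13.0439, 0)]  |A|=823.0558
4. ⊥bis P5·P2 via (8.3,29.72): [(17.354, 25.2929) (0, 33.7784) (0, 0) (13.0439, 0)]  |A|=458.0546
5. ⊥bis P5·P3 via (9.37,34.835): [(17.354, 25.2929) (0, 33.7784) (0, 0) (13.0439, 0)]  |A|=458.0546
6. ⊥bis P5·P4 via (3.94,13.075): [(15.0123, 11.5513) (17.354, 25.2929) (0, 33.7784) (0, 13.6172)]  |A|=280.5046
7. canonical 4-gon: [(15.0123, 11.5513) (17.354, 25.2929) (0, 33.7784) (0, 13.6172)]
8. shoelace: 280.5046

Area of P5's cell: 280.5046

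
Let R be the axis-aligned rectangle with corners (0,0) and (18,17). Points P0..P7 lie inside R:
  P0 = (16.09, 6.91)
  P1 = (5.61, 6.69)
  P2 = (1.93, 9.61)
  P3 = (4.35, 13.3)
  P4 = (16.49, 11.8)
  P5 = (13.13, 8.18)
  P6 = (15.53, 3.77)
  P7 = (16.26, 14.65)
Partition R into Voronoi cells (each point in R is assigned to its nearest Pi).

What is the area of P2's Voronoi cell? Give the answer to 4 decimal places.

1. box [0,18]×[0,17]: [(0, 0) (18, 0) (18, 17) (0, 17)]
2. ⊥bis P2·P0 via (9.01,8.26): [(0, 0) (7.435, 0) (10.6765, 17) (0, 17)]  |A|=153.948
3. ⊥bis P2·P1 via (3.77,8.15): [(0, 3.3988) (10.6399, 16.808) (10.6765, 17) (0, 17)]  |A|=73.3831
4. ⊥bis P2·P3 via (3.14,11.455): [(0, 13.5143) (0, 3.3988) (5.2792, 10.052)]  |A|=26.7011
5. ⊥bis P2·P4 via (9.21,10.705): [(0, 13.5143) (0, 3.3988) (5.2792, 10.052)]  |A|=26.7011
6. ⊥bis P2·P5 via (7.53,8.895): [(0, 13.5143) (0, 3.3988) (5.2792, 10.052)]  |A|=26.7011
7. ⊥bis P2·P6 via (8.73,6.69): [(0, 13.5143) (0, 3.3988) (5.2792, 10.052)]  |A|=26.7011
8. ⊥bis P2·P7 via (9.095,12.13): [(0, 13.5143) (0, 3.3988) (5.2792, 10.052)]  |A|=26.7011
9. canonical 3-gon: [(0, 13.5143) (0, 3.3988) (5.2792, 10.052)]
10. shoelace: 26.7011

Area of P2's cell: 26.7011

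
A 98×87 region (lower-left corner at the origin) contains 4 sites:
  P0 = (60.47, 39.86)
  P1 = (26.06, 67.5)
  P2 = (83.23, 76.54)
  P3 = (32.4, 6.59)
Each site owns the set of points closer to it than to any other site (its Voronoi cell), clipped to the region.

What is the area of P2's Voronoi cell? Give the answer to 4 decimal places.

Area of P2's cell: 1385.8175

1. box [0,98]×[0,87]: [(0, 0) (98, 0) (98, 87) (0, 87)]
2. ⊥bis P2·P0 via (71.85,58.2): [(98, 41.9739) (98, 87) (25.4359, 87)]  |A|=1633.639
3. ⊥bis P2·P1 via (54.645,72.02): [(55.1963, 68.5337) (98, 41.9739) (98, 87) (52.2763, 87)]  |A|=1385.8175
4. ⊥bis P2·P3 via (57.815,41.565): [(55.1963, 68.5337) (98, 41.9739) (98, 87) (52.2763, 87)]  |A|=1385.8175
5. canonical 4-gon: [(55.1963, 68.5337) (98, 41.9739) (98, 87) (52.2763, 87)]
6. shoelace: 1385.8175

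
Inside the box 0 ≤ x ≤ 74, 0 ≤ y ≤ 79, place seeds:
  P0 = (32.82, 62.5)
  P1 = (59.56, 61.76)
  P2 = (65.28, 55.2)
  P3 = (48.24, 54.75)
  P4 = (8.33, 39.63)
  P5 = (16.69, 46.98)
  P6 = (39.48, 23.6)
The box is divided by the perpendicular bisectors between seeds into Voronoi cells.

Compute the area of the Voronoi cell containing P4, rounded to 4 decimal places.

1. box [0,74]×[0,79]: [(0, 0) (74, 0) (74, 79) (0, 79)]
2. ⊥bis P4·P0 via (20.575,51.065): [(0, 73.0974) (0, 0) (68.2621, 0)]  |A|=2494.8914
3. ⊥bis P4·P1 via (33.945,50.695): [(45.1554, 24.7435) (0, 73.0974) (0, 0) (55.8439, 0)]  |A|=2341.2568
4. ⊥bis P4·P2 via (36.805,47.415): [(42.1125, 28.0019) (0, 73.0974) (0, 0) (49.7682, 0)]  |A|=2235.959
5. ⊥bis P4·P3 via (28.285,47.19): [(31.0778, 39.8182) (0, 73.0974) (0, 0) (46.163, 0)]  |A|=2054.9194
6. ⊥bis P4·P5 via (12.51,43.305): [(42.8161, 8.8344) (0, 57.5341) (0, 0) (46.163, 0)]  |A|=1435.6033
7. ⊥bis P4·P6 via (23.905,31.615): [(23.4925, 30.8134) (0, 57.5341) (0, 0) (7.6357, 0)]  |A|=793.4497
8. canonical 4-gon: [(23.4925, 30.8134) (0, 57.5341) (0, 0) (7.6357, 0)]
9. shoelace: 793.4497

Area of P4's cell: 793.4497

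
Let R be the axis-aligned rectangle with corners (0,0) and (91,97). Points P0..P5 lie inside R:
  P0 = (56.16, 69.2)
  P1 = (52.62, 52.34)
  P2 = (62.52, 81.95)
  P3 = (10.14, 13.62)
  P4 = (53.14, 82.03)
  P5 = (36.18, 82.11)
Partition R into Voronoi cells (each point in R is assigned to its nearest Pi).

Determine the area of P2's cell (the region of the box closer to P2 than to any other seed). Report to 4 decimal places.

1. box [0,91]×[0,97]: [(0, 0) (91, 0) (91, 97) (0, 97)]
2. ⊥bis P2·P0 via (59.34,75.575): [(91, 59.7822) (91, 97) (16.3889, 97)]  |A|=1388.428
3. ⊥bis P2·P1 via (57.57,67.145): [(91, 59.7822) (91, 97) (16.3889, 97)]  |A|=1388.428
4. ⊥bis P2·P3 via (36.33,47.785): [(91, 59.7822) (91, 97) (16.3889, 97)]  |A|=1388.428
5. ⊥bis P2·P4 via (57.83,81.99): [(57.7819, 76.3522) (91, 59.7822) (91, 97) (57.958, 97)]  |A|=959.2732
6. ⊥bis P2·P5 via (49.35,82.03): [(57.7819, 76.3522) (91, 59.7822) (91, 97) (57.958, 97)]  |A|=959.2732
7. canonical 4-gon: [(57.7819, 76.3522) (91, 59.7822) (91, 97) (57.958, 97)]
8. shoelace: 959.2732

Area of P2's cell: 959.2732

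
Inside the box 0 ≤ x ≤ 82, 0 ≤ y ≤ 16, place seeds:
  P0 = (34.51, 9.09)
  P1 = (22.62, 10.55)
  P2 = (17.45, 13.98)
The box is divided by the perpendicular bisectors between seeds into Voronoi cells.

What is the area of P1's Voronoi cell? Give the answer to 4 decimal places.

Area of P1's cell: 178.1776

1. box [0,82]×[0,16]: [(0, 0) (82, 0) (82, 16) (0, 16)]
2. ⊥bis P1·P0 via (28.565,9.82): [(0, 0) (27.3592, 0) (29.3239, 16) (0, 16)]  |A|=453.4643
3. ⊥bis P1·P2 via (20.035,12.265): [(11.8979, 0) (27.3592, 0) (29.3239, 16) (22.513, 16)]  |A|=178.1776
4. canonical 4-gon: [(11.8979, 0) (27.3592, 0) (29.3239, 16) (22.513, 16)]
5. shoelace: 178.1776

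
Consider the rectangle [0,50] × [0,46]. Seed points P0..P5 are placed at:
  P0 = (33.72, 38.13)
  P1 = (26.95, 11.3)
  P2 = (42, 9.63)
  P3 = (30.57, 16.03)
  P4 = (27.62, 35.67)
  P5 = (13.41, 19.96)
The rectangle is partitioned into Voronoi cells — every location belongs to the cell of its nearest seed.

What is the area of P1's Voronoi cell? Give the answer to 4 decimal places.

Area of P1's cell: 278.5860

1. box [0,50]×[0,46]: [(0, 0) (50, 0) (50, 46) (0, 46)]
2. ⊥bis P1·P0 via (30.335,24.715): [(0, 32.3694) (0, 0) (50, 0) (50, 19.7529)]  |A|=1303.0589
3. ⊥bis P1·P2 via (34.475,10.465): [(35.9004, 23.3107) (0, 32.3694) (0, 0) (33.3138, 0)]  |A|=969.3209
4. ⊥bis P1·P3 via (28.76,13.665): [(34.3549, 9.383) (6.4453, 30.7431) (0, 32.3694) (0, 0) (33.3138, 0)]  |A|=758.4572
5. ⊥bis P1·P4 via (27.285,23.485): [(34.3549, 9.383) (15.5057, 23.8088) (0, 24.2351) (0, 0) (33.3138, 0)]  |A|=680.4144
6. ⊥bis P1·P5 via (20.18,15.63): [(34.3549, 9.383) (22.1559, 18.7193) (10.1833, 0) (33.3138, 0)]  |A|=278.586
7. canonical 4-gon: [(34.3549, 9.383) (22.1559, 18.7193) (10.1833, 0) (33.3138, 0)]
8. shoelace: 278.586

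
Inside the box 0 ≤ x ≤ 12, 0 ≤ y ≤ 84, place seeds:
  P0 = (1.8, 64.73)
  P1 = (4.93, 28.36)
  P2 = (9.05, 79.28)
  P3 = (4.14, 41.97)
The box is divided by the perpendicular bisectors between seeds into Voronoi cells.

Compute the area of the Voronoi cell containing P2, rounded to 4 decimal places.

Area of P2's cell: 147.3781

1. box [0,12]×[0,84]: [(0, 0) (12, 0) (12, 84) (0, 84)]
2. ⊥bis P2·P0 via (5.425,72.005): [(0, 74.7082) (12, 68.7288) (12, 84) (0, 84)]  |A|=147.3781
3. ⊥bis P2·P1 via (6.99,53.82): [(0, 74.7082) (12, 68.7288) (12, 84) (0, 84)]  |A|=147.3781
4. ⊥bis P2·P3 via (6.595,60.625): [(0, 74.7082) (12, 68.7288) (12, 84) (0, 84)]  |A|=147.3781
5. canonical 4-gon: [(0, 74.7082) (12, 68.7288) (12, 84) (0, 84)]
6. shoelace: 147.3781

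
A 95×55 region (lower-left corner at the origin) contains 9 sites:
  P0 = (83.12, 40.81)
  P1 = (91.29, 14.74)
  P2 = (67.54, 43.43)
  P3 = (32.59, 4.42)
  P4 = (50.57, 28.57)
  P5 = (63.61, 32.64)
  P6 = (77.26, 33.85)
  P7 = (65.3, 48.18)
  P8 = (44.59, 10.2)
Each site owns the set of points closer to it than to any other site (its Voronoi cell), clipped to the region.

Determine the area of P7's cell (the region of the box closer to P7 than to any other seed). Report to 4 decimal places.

Area of P7's cell: 346.4701

1. box [0,95]×[0,55]: [(0, 0) (95, 0) (95, 55) (0, 55)]
2. ⊥bis P7·P0 via (74.21,44.495): [(0, 0) (55.8077, 0) (78.5547, 55) (0, 55)]  |A|=3694.9662
3. ⊥bis P7·P1 via (78.295,31.46): [(0, 0) (37.817, 0) (64.3301, 20.6063) (78.5547, 55) (0, 55)]  |A|=3509.6051
4. ⊥bis P7·P2 via (66.42,45.805): [(0, 14.4827) (76.7705, 50.6861) (78.5547, 55) (0, 55)]  |A|=1724.705
5. ⊥bis P7·P3 via (48.945,26.3): [(39.705, 33.2068) (76.7705, 50.6861) (78.5547, 55) (10.5496, 55)]  |A|=805.3803
6. ⊥bis P7·P4 via (57.935,38.375): [(55.1309, 40.4813) (76.7705, 50.6861) (78.5547, 55) (35.8022, 55)]  |A|=347.9275
7. ⊥bis P7·P5 via (64.455,40.41): [(53.6634, 41.5836) (56.7553, 41.2474) (76.7705, 50.6861) (78.5547, 55) (35.8022, 55)]  |A|=346.4701
8. ⊥bis P7·P6 via (71.28,41.015): [(53.6634, 41.5836) (56.7553, 41.2474) (76.7705, 50.6861) (78.5547, 55) (35.8022, 55)]  |A|=346.4701
9. ⊥bis P7·P8 via (54.945,29.19): [(53.6634, 41.5836) (56.7553, 41.2474) (76.7705, 50.6861) (78.5547, 55) (35.8022, 55)]  |A|=346.4701
10. canonical 5-gon: [(53.6634, 41.5836) (56.7553, 41.2474) (76.7705, 50.6861) (78.5547, 55) (35.8022, 55)]
11. shoelace: 346.4701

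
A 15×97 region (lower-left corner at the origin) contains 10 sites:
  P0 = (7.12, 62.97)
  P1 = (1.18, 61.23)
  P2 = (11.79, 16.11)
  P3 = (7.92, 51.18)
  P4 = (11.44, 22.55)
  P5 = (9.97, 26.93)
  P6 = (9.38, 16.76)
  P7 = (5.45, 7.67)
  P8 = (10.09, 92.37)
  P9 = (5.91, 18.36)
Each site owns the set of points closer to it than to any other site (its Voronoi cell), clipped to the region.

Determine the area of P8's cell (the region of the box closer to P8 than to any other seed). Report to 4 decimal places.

1. box [0,15]×[0,97]: [(0, 0) (15, 0) (15, 97) (0, 97)]
2. ⊥bis P8·P0 via (8.605,77.67): [(0, 78.5393) (15, 77.024) (15, 97) (0, 97)]  |A|=288.2756
3. ⊥bis P8·P1 via (5.635,76.8): [(0, 78.5393) (15, 77.024) (15, 97) (0, 97)]  |A|=288.2756
4. ⊥bis P8·P2 via (10.94,54.24): [(0, 78.5393) (15, 77.024) (15, 97) (0, 97)]  |A|=288.2756
5. ⊥bis P8·P3 via (9.005,71.775): [(0, 78.5393) (15, 77.024) (15, 97) (0, 97)]  |A|=288.2756
6. ⊥bis P8·P4 via (10.765,57.46): [(0, 78.5393) (15, 77.024) (15, 97) (0, 97)]  |A|=288.2756
7. ⊥bis P8·P5 via (10.03,59.65): [(0, 78.5393) (15, 77.024) (15, 97) (0, 97)]  |A|=288.2756
8. ⊥bis P8·P6 via (9.735,54.565): [(0, 78.5393) (15, 77.024) (15, 97) (0, 97)]  |A|=288.2756
9. ⊥bis P8·P7 via (7.77,50.02): [(0, 78.5393) (15, 77.024) (15, 97) (0, 97)]  |A|=288.2756
10. ⊥bis P8·P9 via (8,55.365): [(0, 78.5393) (15, 77.024) (15, 97) (0, 97)]  |A|=288.2756
11. canonical 4-gon: [(0, 78.5393) (15, 77.024) (15, 97) (0, 97)]
12. shoelace: 288.2756

Area of P8's cell: 288.2756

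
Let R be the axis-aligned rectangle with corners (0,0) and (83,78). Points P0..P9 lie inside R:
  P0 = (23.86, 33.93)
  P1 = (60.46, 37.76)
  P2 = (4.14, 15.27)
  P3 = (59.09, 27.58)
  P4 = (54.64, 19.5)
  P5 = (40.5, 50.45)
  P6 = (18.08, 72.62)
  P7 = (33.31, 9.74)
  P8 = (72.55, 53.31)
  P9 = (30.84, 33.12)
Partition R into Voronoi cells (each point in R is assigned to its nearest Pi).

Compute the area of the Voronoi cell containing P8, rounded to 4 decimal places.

1. box [0,83]×[0,78]: [(0, 0) (83, 0) (83, 78) (0, 78)]
2. ⊥bis P8·P0 via (48.205,43.62): [(65.567, 0) (83, 0) (83, 78) (34.5208, 78)]  |A|=2570.5765
3. ⊥bis P8·P1 via (66.505,45.535): [(38.9, 66.9976) (83, 32.7103) (83, 78) (34.5208, 78)]  |A|=1265.3307
4. ⊥bis P8·P2 via (38.345,34.29): [(38.9, 66.9976) (83, 32.7103) (83, 78) (34.5208, 78)]  |A|=1265.3307
5. ⊥bis P8·P3 via (65.82,40.445): [(38.9, 66.9976) (83, 32.7103) (83, 78) (34.5208, 78)]  |A|=1265.3307
6. ⊥bis P8·P4 via (63.595,36.405): [(38.9, 66.9976) (83, 32.7103) (83, 78) (34.5208, 78)]  |A|=1265.3307
7. ⊥bis P8·P5 via (56.525,51.88): [(56.3894, 53.3998) (83, 32.7103) (83, 78) (54.1942, 78)]  |A|=956.9084
8. ⊥bis P8·P6 via (45.315,62.965): [(56.3894, 53.3998) (83, 32.7103) (83, 78) (54.1942, 78)]  |A|=956.9084
9. ⊥bis P8·P7 via (52.93,31.525): [(56.3894, 53.3998) (83, 32.7103) (83, 78) (54.1942, 78)]  |A|=956.9084
10. ⊥bis P8·P9 via (51.695,43.215): [(56.3894, 53.3998) (83, 32.7103) (83, 78) (54.1942, 78)]  |A|=956.9084
11. canonical 4-gon: [(56.3894, 53.3998) (83, 32.7103) (83, 78) (54.1942, 78)]
12. shoelace: 956.9084

Area of P8's cell: 956.9084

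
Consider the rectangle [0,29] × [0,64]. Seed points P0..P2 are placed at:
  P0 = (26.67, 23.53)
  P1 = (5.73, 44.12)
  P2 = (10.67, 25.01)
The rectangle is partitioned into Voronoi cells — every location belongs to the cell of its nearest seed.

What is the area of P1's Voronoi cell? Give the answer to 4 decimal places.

Area of P1's cell: 774.9955

1. box [0,29]×[0,64]: [(0, 0) (29, 0) (29, 64) (0, 64)]
2. ⊥bis P1·P0 via (16.2,33.825): [(0, 17.3496) (29, 46.8426) (29, 64) (0, 64)]  |A|=925.213
3. ⊥bis P1·P2 via (8.2,34.565): [(0, 32.4453) (19.9021, 37.59) (29, 46.8426) (29, 64) (0, 64)]  |A|=774.9955
4. canonical 5-gon: [(0, 32.4453) (19.9021, 37.59) (29, 46.8426) (29, 64) (0, 64)]
5. shoelace: 774.9955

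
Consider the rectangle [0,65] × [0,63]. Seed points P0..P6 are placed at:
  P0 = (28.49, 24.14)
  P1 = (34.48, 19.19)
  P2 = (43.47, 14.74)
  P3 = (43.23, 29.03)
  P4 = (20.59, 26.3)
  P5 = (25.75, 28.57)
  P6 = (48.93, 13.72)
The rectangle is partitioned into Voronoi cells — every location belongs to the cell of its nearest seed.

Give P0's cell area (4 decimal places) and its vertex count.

1. box [0,65]×[0,63]: [(0, 0) (65, 0) (65, 63) (0, 63)]
2. ⊥bis P0·P1 via (31.485,21.665): [(0, 0) (13.5815, 0) (65, 62.2215) (65, 63) (0, 63)]  |A|=2495.3321
3. ⊥bis P0·P2 via (35.98,19.44): [(0, 0) (13.5815, 0) (55.9646, 51.2878) (63.314, 63) (0, 63)]  |A|=2481.9421
4. ⊥bis P0·P3 via (35.86,26.585): [(0, 0) (13.5815, 0) (35.7714, 26.852) (23.7793, 63) (0, 63)]  |A|=1738.9327
5. ⊥bis P0·P4 via (24.54,25.22): [(19.6533, 7.3475) (35.7714, 26.852) (29.859, 44.6738)]  |A|=201.2861
6. ⊥bis P0·P5 via (27.12,26.355): [(24.3884, 24.6655) (19.6533, 7.3475) (35.7714, 26.852) (34.4353, 30.8796)]  |A|=117.7727
7. ⊥bis P0·P6 via (38.71,18.93): [(24.3884, 24.6655) (19.6533, 7.3475) (35.7714, 26.852) (34.4353, 30.8796)]  |A|=117.7727
8. canonical 4-gon: [(24.3884, 24.6655) (19.6533, 7.3475) (35.7714, 26.852) (34.4353, 30.8796)]
9. shoelace: 117.7727

Area of P0's cell: 117.7727 (4 vertices)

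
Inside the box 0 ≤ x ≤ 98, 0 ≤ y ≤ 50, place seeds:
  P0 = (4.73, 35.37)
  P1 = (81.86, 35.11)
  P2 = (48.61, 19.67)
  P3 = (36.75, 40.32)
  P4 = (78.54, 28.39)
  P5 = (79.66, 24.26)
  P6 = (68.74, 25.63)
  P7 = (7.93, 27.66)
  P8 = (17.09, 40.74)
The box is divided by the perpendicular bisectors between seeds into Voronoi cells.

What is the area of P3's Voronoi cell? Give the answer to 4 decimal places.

1. box [0,98]×[0,50]: [(0, 0) (98, 0) (98, 50) (0, 50)]
2. ⊥bis P3·P0 via (20.74,37.845): [(26.5905, 0) (98, 0) (98, 50) (18.8609, 50)]  |A|=3763.714
3. ⊥bis P3·P1 via (59.305,37.715): [(26.5905, 0) (54.9491, 0) (60.7239, 50) (18.8609, 50)]  |A|=1755.5378
4. ⊥bis P3·P2 via (42.68,29.995): [(23.6437, 19.0618) (59.5312, 39.6732) (60.7239, 50) (18.8609, 50)]  |A|=820.5911
5. ⊥bis P3·P4 via (57.645,34.355): [(23.6437, 19.0618) (59.0911, 39.4204) (59.7812, 41.8379) (60.7239, 50) (18.8609, 50)]  |A|=820.1464
6. ⊥bis P3·P5 via (58.205,32.29): [(23.6437, 19.0618) (59.0911, 39.4204) (59.7812, 41.8379) (60.7239, 50) (18.8609, 50)]  |A|=820.1464
7. ⊥bis P3·P6 via (52.745,32.975): [(23.6437, 19.0618) (54.4918, 36.7789) (60.563, 50) (18.8609, 50)]  |A|=795.2333
8. ⊥bis P3·P7 via (22.34,33.99): [(20.7907, 37.5169) (27.8392, 21.4714) (54.4918, 36.7789) (60.563, 50) (18.8609, 50)]  |A|=753.0825
9. ⊥bis P3·P8 via (26.92,40.53): [(26.5744, 24.3506) (27.8392, 21.4714) (54.4918, 36.7789) (60.563, 50) (27.1223, 50)]  |A|=623.7382
10. canonical 5-gon: [(26.5744, 24.3506) (27.8392, 21.4714) (54.4918, 36.7789) (60.563, 50) (27.1223, 50)]
11. shoelace: 623.7382

Area of P3's cell: 623.7382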